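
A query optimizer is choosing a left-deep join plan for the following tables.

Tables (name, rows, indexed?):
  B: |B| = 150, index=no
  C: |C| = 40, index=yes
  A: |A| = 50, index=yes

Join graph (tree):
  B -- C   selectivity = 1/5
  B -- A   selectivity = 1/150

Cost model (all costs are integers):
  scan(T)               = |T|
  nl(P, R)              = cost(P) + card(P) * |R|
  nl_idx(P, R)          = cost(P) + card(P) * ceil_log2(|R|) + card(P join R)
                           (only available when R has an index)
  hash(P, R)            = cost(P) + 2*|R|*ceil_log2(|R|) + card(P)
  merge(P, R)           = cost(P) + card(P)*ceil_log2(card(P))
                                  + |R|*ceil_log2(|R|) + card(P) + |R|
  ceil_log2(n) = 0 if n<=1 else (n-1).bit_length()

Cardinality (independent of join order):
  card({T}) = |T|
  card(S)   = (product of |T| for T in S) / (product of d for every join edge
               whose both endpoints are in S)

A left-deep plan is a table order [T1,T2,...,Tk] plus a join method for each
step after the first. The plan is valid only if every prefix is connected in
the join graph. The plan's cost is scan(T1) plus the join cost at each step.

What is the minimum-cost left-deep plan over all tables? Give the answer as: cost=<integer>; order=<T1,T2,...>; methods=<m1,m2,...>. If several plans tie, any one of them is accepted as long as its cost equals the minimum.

cost=1430; order=B,A,C; methods=hash,hash

Selinger DP (subsets sized 1..n):
  {B}: scan cost=150, card=150
  {C}: scan cost=40, card=40
  {A}: scan cost=50, card=50
  {BC}: card=1200; try (C,hash)→780, (B,merge)→1670, (C,merge)→1780, (C,nl_idx)→2250, (B,hash)→2480, (B,nl)→6040 …(+1); best=780 via (C,hash)
  {AB}: card=50; try (A,hash)→900, (A,nl_idx)→1100, (B,merge)→1750, (A,merge)→1850, (B,hash)→2500, (B,nl)→7550 …(+1); best=900 via (A,hash)
  {ABC}: card=400; try (C,hash)→1430, (C,merge)→1530, (C,nl_idx)→1600, (A,hash)→2580, (C,nl)→2900, (A,nl_idx)→8380 …(+2); best=1430 via (C,hash)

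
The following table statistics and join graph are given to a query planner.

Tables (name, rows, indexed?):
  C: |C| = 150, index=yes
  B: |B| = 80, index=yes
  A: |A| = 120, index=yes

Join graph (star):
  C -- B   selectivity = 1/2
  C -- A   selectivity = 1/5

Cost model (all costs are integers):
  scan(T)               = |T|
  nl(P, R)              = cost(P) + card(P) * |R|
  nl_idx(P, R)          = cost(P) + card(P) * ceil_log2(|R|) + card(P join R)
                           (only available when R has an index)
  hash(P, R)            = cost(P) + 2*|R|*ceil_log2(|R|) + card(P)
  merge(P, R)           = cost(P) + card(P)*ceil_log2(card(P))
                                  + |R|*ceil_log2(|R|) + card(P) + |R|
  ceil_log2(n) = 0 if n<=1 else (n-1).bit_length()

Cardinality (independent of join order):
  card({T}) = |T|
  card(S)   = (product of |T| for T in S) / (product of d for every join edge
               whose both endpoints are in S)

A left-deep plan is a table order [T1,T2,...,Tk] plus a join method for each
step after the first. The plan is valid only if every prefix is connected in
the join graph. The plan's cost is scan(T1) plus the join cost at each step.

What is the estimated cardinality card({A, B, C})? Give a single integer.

Tables in S: A(120), B(80), C(150)
Edges inside S: C-B(d=2), C-A(d=5)
numerator = 120 * 80 * 150 = 1440000
denominator = 2 * 5 = 10
card(S) = 1440000 / 10 = 144000

144000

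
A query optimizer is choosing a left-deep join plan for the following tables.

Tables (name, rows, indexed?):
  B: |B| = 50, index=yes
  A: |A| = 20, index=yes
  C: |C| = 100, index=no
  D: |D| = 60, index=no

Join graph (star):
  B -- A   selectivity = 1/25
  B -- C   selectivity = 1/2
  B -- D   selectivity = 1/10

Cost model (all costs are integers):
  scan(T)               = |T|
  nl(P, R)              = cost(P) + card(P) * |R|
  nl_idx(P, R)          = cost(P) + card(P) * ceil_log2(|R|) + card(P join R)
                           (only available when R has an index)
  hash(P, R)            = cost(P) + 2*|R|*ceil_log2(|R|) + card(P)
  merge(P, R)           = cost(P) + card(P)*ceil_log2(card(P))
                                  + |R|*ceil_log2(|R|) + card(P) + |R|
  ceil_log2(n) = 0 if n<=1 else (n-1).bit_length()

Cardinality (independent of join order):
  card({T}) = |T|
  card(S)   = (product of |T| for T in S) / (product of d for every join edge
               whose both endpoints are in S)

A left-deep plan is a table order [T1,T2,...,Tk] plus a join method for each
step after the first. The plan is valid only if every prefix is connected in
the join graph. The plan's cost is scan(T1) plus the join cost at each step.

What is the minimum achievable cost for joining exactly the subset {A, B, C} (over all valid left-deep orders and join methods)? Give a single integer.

1260

Selinger DP over subsets of {A,B,C}:
  {B}: scan cost=50, card=50
  {A}: scan cost=20, card=20
  {C}: scan cost=100, card=100
  {AB}: card=40; try (B,nl_idx)→180, (A,hash)→300, (A,nl_idx)→340, (B,merge)→490, (A,merge)→520, (B,hash)→640 …(+2); best=180 via (B,nl_idx)
  {BC}: card=2500; try (B,hash)→800, (C,merge)→1200, (B,merge)→1250, (C,hash)→1500, (B,nl_idx)→3200, (C,nl)→5050 …(+1); best=800 via (B,hash)
  {ABC}: card=2000; try (C,merge)→1260, (C,hash)→1620, (A,hash)→3500, (C,nl)→4180, (A,nl_idx)→15300, (A,merge)→33420 …(+1); best=1260 via (C,merge)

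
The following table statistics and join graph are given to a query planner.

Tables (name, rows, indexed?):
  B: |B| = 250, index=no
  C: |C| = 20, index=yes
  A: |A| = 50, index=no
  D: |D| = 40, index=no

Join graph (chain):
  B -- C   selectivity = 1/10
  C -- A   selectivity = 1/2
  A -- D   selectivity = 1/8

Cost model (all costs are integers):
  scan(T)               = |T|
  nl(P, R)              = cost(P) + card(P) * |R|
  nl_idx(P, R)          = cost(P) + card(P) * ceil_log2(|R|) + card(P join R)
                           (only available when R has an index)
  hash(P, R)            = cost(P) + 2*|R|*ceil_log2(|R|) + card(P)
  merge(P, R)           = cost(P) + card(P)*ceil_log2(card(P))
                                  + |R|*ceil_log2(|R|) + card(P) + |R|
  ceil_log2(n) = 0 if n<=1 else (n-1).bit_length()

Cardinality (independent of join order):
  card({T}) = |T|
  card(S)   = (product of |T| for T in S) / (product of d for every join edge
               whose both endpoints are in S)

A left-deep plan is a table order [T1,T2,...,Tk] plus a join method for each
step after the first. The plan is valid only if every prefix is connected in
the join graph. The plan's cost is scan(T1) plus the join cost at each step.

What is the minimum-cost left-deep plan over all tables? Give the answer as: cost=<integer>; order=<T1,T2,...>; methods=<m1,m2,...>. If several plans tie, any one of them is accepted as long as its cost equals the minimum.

cost=7530; order=A,D,C,B; methods=hash,hash,hash

Selinger DP (subsets sized 1..n):
  {B}: scan cost=250, card=250
  {C}: scan cost=20, card=20
  {A}: scan cost=50, card=50
  {D}: scan cost=40, card=40
  {BC}: card=500; try (C,hash)→700, (C,nl_idx)→2000, (B,merge)→2390, (C,merge)→2620, (B,hash)→4040, (B,nl)→5020 …(+1); best=700 via (C,hash)
  {AC}: card=500; try (C,hash)→300, (A,merge)→490, (C,merge)→520, (A,hash)→640, (C,nl_idx)→800, (A,nl)→1020 …(+1); best=300 via (C,hash)
  {AD}: card=250; try (D,hash)→580, (A,merge)→670, (D,merge)→680, (A,hash)→680, (A,nl)→2040, (D,nl)→2050; best=580 via (D,hash)
  {ABC}: card=12500; try (A,hash)→1800, (B,hash)→4800, (A,merge)→6050, (B,merge)→7550, (A,nl)→25700, (B,nl)→125300; best=1800 via (A,hash)
  {ACD}: card=2500; try (C,hash)→1030, (D,hash)→1280, (C,merge)→2950, (C,nl_idx)→4330, (D,merge)→5580, (C,nl)→5580 …(+1); best=1030 via (C,hash)
  {ABCD}: card=62500; try (B,hash)→7530, (D,hash)→14780, (B,merge)→35780, (D,merge)→189580, (D,nl)→501800, (B,nl)→626030; best=7530 via (B,hash)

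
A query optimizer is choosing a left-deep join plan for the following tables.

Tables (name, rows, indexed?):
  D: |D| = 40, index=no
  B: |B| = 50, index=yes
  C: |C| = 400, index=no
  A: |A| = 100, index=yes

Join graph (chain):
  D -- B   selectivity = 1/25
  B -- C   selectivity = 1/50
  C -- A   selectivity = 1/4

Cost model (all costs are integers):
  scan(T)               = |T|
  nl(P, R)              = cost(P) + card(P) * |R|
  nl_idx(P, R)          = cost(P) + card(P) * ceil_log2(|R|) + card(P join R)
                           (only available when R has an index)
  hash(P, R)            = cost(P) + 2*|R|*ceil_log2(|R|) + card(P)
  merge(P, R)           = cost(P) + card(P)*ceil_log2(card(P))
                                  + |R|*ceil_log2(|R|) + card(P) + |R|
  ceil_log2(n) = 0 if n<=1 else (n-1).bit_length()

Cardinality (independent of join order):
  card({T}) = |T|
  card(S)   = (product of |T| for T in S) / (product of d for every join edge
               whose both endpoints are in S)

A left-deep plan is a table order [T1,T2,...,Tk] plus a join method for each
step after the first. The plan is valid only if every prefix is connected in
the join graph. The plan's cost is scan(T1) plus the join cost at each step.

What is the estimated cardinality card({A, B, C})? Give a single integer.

Tables in S: A(100), B(50), C(400)
Edges inside S: B-C(d=50), C-A(d=4)
numerator = 100 * 50 * 400 = 2000000
denominator = 50 * 4 = 200
card(S) = 2000000 / 200 = 10000

10000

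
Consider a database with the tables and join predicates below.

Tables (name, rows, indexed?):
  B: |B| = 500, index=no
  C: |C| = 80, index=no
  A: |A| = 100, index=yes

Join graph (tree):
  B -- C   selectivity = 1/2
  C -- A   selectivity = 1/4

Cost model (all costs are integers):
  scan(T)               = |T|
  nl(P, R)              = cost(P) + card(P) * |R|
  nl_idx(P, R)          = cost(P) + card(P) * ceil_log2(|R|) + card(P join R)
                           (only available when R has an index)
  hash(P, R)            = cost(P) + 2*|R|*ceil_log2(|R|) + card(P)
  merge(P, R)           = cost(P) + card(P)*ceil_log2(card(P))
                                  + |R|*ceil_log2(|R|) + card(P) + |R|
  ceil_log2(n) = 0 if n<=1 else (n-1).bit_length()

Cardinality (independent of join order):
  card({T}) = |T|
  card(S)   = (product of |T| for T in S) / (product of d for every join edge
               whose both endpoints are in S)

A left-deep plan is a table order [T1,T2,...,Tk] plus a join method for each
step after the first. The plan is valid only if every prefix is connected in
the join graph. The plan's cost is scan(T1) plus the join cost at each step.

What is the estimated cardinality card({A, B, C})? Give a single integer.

500000

Tables in S: A(100), B(500), C(80)
Edges inside S: B-C(d=2), C-A(d=4)
numerator = 100 * 500 * 80 = 4000000
denominator = 2 * 4 = 8
card(S) = 4000000 / 8 = 500000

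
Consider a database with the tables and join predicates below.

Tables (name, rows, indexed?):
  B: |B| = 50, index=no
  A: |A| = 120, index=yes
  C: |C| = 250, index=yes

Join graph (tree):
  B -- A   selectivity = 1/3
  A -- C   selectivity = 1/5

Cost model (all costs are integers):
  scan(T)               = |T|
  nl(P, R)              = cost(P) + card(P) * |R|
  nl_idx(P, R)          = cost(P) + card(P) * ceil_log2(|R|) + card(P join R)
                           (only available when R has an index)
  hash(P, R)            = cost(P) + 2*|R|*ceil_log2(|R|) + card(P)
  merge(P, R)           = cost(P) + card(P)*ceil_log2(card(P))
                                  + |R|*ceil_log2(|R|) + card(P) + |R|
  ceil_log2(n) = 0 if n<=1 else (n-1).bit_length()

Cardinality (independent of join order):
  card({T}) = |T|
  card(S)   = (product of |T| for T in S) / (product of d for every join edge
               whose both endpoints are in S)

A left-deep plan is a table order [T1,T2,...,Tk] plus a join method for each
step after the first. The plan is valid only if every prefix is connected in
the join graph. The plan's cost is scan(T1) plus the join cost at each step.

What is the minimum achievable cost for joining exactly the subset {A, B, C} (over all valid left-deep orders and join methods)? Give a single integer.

6840

Selinger DP over subsets of {A,B,C}:
  {B}: scan cost=50, card=50
  {A}: scan cost=120, card=120
  {C}: scan cost=250, card=250
  {AB}: card=2000; try (B,hash)→840, (A,merge)→1360, (B,merge)→1430, (A,hash)→1780, (A,nl_idx)→2400, (A,nl)→6050 …(+1); best=840 via (B,hash)
  {AC}: card=6000; try (A,hash)→2180, (C,merge)→3330, (A,merge)→3460, (C,hash)→4240, (C,nl_idx)→7080, (A,nl_idx)→8000 …(+2); best=2180 via (A,hash)
  {ABC}: card=100000; try (C,hash)→6840, (B,hash)→8780, (C,merge)→27090, (B,merge)→86530, (C,nl_idx)→116840, (B,nl)→302180 …(+1); best=6840 via (C,hash)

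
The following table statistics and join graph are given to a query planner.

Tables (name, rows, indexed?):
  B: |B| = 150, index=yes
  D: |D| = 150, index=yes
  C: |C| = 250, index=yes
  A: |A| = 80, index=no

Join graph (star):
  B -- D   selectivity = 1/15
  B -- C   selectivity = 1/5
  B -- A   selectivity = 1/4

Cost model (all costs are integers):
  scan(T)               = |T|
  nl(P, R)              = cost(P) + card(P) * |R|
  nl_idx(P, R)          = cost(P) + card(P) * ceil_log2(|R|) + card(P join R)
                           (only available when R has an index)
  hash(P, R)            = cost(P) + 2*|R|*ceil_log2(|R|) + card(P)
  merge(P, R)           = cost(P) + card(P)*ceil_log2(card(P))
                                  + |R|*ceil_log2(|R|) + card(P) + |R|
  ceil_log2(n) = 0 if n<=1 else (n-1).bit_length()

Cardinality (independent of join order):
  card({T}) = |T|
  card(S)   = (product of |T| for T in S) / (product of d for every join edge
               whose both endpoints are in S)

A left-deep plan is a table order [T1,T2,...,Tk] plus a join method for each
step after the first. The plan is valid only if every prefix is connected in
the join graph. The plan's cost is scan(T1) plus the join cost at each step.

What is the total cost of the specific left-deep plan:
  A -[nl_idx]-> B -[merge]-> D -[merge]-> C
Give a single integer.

526320

step 1: scan A: cost=80, card=80
step 2: join B via nl_idx
    card(P join B) = 80*150/(4) = 3000
    cost = 80 + 80*8 + 3000 = 3720
step 3: join D via merge
    card(P join D) = 3000*150/(15) = 30000
    cost = 3720 + 3000*12 + 150*8 + 3000 + 150 = 44070
step 4: join C via merge
    card(P join C) = 30000*250/(5) = 1500000
    cost = 44070 + 30000*15 + 250*8 + 30000 + 250 = 526320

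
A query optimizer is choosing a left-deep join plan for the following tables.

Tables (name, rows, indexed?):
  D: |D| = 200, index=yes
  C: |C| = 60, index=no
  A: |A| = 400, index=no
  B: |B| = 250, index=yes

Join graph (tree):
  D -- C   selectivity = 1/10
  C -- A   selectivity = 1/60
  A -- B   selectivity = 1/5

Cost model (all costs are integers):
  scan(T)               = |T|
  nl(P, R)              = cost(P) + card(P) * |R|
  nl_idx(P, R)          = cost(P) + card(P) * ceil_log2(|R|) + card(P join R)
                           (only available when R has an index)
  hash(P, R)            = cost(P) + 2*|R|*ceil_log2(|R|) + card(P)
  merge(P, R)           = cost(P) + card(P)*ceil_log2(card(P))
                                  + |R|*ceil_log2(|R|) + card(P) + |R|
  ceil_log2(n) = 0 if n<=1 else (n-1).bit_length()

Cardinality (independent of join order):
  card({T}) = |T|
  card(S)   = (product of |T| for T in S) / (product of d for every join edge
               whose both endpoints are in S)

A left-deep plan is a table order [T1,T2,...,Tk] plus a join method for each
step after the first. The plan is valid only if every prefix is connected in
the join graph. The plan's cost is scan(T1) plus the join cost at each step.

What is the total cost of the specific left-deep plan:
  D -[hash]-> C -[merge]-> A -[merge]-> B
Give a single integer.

133770

step 1: scan D: cost=200, card=200
step 2: join C via hash
    card(P join C) = 200*60/(10) = 1200
    cost = 200 + 2*60*6 + 200 = 1120
step 3: join A via merge
    card(P join A) = 1200*400/(60) = 8000
    cost = 1120 + 1200*11 + 400*9 + 1200 + 400 = 19520
step 4: join B via merge
    card(P join B) = 8000*250/(5) = 400000
    cost = 19520 + 8000*13 + 250*8 + 8000 + 250 = 133770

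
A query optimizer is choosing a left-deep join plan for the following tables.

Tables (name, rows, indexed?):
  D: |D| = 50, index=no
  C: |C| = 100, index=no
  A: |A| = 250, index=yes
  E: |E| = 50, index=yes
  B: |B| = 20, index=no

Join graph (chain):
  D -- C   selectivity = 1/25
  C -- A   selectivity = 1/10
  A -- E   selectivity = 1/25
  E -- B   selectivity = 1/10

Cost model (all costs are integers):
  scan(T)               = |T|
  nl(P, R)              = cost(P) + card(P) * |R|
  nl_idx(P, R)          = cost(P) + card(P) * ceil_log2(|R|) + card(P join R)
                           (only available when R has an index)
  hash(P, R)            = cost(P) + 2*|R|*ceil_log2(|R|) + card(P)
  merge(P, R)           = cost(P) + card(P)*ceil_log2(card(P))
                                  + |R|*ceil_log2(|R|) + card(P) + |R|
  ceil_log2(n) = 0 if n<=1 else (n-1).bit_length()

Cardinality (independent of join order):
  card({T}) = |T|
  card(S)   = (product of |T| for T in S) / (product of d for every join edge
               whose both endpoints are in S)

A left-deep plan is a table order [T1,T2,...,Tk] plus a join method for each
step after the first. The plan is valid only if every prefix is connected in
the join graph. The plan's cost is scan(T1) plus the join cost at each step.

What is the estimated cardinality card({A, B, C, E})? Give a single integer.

10000

Tables in S: A(250), B(20), C(100), E(50)
Edges inside S: C-A(d=10), A-E(d=25), E-B(d=10)
numerator = 250 * 20 * 100 * 50 = 25000000
denominator = 10 * 25 * 10 = 2500
card(S) = 25000000 / 2500 = 10000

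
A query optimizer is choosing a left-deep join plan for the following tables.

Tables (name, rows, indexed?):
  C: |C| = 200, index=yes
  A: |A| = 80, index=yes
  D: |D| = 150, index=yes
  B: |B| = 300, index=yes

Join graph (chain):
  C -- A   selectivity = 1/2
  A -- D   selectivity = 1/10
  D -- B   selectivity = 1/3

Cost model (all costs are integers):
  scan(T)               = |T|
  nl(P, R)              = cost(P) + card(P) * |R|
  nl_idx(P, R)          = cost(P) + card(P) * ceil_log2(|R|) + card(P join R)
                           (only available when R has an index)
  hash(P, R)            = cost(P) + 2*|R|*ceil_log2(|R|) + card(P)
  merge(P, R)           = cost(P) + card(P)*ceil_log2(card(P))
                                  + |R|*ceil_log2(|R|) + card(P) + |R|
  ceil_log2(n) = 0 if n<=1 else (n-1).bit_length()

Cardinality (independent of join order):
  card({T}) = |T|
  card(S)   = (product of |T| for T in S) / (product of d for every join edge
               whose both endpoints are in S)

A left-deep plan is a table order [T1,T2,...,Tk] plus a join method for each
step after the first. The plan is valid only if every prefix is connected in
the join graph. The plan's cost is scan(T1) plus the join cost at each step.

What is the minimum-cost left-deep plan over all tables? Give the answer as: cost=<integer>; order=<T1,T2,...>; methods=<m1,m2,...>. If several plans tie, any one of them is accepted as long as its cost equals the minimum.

Selinger DP (subsets sized 1..n):
  {C}: scan cost=200, card=200
  {A}: scan cost=80, card=80
  {D}: scan cost=150, card=150
  {B}: scan cost=300, card=300
  {AC}: card=8000; try (A,hash)→1520, (C,merge)→2520, (A,merge)→2640, (C,hash)→3360, (C,nl_idx)→8720, (A,nl_idx)→9600 …(+2); best=1520 via (A,hash)
  {AD}: card=1200; try (A,hash)→1420, (D,nl_idx)→1920, (D,merge)→2070, (A,merge)→2140, (A,nl_idx)→2400, (D,hash)→2560 …(+2); best=1420 via (A,hash)
  {BD}: card=15000; try (D,hash)→3000, (B,merge)→4500, (D,merge)→4650, (B,hash)→5700, (B,nl_idx)→16500, (D,nl_idx)→17700 …(+2); best=3000 via (D,hash)
  {ACD}: card=120000; try (C,hash)→5820, (D,hash)→11920, (C,merge)→17620, (D,merge)→114870, (C,nl_idx)→131020, (D,nl_idx)→185520 …(+2); best=5820 via (C,hash)
  {ABD}: card=120000; try (B,hash)→8020, (B,merge)→18820, (A,hash)→19120, (B,nl_idx)→132220, (A,nl_idx)→228000, (A,merge)→228640 …(+2); best=8020 via (B,hash)
  {ABCD}: card=12000000; try (C,hash)→131220, (B,hash)→131220, (B,merge)→2168820, (C,merge)→2169820, (C,nl_idx)→12968020, (B,nl_idx)→13085820 …(+2); best=131220 via (C,hash)

cost=131220; order=D,A,B,C; methods=hash,hash,hash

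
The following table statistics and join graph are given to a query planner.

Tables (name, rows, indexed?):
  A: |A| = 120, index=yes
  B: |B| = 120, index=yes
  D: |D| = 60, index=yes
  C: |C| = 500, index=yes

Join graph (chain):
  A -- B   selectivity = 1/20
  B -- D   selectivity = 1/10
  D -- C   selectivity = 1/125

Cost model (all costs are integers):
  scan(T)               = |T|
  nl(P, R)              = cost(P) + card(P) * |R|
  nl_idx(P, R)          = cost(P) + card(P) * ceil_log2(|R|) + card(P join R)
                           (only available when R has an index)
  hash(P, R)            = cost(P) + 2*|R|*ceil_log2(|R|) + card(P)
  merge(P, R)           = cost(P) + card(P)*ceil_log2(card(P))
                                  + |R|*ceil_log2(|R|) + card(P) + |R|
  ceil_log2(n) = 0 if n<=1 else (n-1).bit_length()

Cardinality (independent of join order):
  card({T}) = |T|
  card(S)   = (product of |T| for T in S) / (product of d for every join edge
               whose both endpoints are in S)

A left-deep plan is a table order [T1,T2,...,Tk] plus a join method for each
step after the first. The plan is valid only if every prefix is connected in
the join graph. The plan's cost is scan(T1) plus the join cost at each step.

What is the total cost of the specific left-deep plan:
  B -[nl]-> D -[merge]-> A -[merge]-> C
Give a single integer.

step 1: scan B: cost=120, card=120
step 2: join D via nl
    card(P join D) = 120*60/(10) = 720
    cost = 120 + 120*60 = 7320
step 3: join A via merge
    card(P join A) = 720*120/(20) = 4320
    cost = 7320 + 720*10 + 120*7 + 720 + 120 = 16200
step 4: join C via merge
    card(P join C) = 4320*500/(125) = 17280
    cost = 16200 + 4320*13 + 500*9 + 4320 + 500 = 81680

81680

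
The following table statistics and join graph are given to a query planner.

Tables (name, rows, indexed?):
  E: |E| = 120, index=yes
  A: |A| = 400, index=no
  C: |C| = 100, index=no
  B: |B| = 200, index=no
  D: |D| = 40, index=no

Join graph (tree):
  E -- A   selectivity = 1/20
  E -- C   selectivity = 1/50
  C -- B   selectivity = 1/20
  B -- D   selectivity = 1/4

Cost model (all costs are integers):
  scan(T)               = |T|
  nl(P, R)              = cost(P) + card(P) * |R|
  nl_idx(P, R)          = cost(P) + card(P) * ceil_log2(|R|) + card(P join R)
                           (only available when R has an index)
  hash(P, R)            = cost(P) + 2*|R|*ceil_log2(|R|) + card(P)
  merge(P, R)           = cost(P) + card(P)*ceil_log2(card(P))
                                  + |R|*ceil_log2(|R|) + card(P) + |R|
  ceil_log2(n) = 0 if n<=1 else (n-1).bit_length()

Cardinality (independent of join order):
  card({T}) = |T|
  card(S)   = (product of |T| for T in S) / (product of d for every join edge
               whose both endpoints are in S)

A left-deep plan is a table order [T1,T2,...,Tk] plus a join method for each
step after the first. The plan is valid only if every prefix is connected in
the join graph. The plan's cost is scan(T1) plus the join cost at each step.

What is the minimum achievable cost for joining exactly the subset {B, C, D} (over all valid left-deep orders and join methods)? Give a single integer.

Selinger DP over subsets of {B,C,D}:
  {C}: scan cost=100, card=100
  {B}: scan cost=200, card=200
  {D}: scan cost=40, card=40
  {BC}: card=1000; try (C,hash)→1800, (B,merge)→2700, (C,merge)→2800, (B,hash)→3400, (B,nl)→20100, (C,nl)→20200; best=1800 via (C,hash)
  {BD}: card=2000; try (D,hash)→880, (B,merge)→2120, (D,merge)→2280, (B,hash)→3280, (B,nl)→8040, (D,nl)→8200; best=880 via (D,hash)
  {BCD}: card=10000; try (D,hash)→3280, (C,hash)→4280, (D,merge)→13080, (C,merge)→25680, (D,nl)→41800, (C,nl)→200880; best=3280 via (D,hash)

3280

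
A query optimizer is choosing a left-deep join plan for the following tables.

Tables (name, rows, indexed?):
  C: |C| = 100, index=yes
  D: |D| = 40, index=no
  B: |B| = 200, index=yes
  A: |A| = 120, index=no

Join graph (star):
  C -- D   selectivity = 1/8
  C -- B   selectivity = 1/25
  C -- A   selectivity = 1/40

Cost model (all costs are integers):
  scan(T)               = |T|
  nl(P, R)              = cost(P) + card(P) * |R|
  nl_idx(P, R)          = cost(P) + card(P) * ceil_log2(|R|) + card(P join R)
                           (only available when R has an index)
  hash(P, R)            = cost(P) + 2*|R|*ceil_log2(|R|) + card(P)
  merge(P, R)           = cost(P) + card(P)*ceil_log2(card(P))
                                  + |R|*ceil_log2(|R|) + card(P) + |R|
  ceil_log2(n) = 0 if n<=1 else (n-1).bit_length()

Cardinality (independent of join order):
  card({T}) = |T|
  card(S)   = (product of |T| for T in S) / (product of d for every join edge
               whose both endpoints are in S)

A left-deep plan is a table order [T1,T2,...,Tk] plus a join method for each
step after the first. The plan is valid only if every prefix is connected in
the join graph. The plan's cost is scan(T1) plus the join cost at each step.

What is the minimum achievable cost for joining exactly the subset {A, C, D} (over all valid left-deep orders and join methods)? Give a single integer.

2040

Selinger DP over subsets of {A,C,D}:
  {C}: scan cost=100, card=100
  {D}: scan cost=40, card=40
  {A}: scan cost=120, card=120
  {CD}: card=500; try (D,hash)→680, (C,nl_idx)→820, (C,merge)→1120, (D,merge)→1180, (C,hash)→1480, (C,nl)→4040 …(+1); best=680 via (D,hash)
  {AC}: card=300; try (C,nl_idx)→1260, (C,hash)→1640, (A,merge)→1860, (C,merge)→1880, (A,hash)→1880, (A,nl)→12100 …(+1); best=1260 via (C,nl_idx)
  {ACD}: card=1500; try (D,hash)→2040, (A,hash)→2860, (D,merge)→4540, (A,merge)→6640, (D,nl)→13260, (A,nl)→60680; best=2040 via (D,hash)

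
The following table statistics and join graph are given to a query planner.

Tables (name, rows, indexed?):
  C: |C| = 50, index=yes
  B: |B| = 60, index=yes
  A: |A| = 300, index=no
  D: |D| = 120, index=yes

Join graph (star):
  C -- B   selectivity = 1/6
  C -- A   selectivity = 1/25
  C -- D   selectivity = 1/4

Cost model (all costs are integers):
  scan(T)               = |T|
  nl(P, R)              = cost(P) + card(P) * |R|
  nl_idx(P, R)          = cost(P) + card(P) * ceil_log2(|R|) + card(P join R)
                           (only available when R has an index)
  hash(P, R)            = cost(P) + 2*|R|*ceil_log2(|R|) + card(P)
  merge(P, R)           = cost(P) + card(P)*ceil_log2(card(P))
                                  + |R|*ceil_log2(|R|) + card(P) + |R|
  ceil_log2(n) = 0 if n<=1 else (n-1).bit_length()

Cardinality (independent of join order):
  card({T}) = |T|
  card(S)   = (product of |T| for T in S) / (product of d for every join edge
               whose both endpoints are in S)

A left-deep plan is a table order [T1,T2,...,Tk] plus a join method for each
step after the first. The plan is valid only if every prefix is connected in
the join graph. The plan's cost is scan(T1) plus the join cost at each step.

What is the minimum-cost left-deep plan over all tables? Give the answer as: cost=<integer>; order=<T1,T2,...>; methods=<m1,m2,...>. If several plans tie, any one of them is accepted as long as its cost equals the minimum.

Selinger DP (subsets sized 1..n):
  {C}: scan cost=50, card=50
  {B}: scan cost=60, card=60
  {A}: scan cost=300, card=300
  {D}: scan cost=120, card=120
  {BC}: card=500; try (C,hash)→720, (B,hash)→820, (B,merge)→820, (C,merge)→830, (B,nl_idx)→850, (C,nl_idx)→920 …(+2); best=720 via (C,hash)
  {AC}: card=600; try (C,hash)→1200, (C,nl_idx)→2700, (A,merge)→3400, (C,merge)→3650, (A,hash)→5500, (A,nl)→15050 …(+1); best=1200 via (C,hash)
  {CD}: card=1500; try (C,hash)→840, (D,merge)→1360, (C,merge)→1430, (D,hash)→1780, (D,nl_idx)→1900, (C,nl_idx)→2340 …(+2); best=840 via (C,hash)
  {ABC}: card=6000; try (B,hash)→2520, (A,hash)→6620, (B,merge)→8220, (A,merge)→8720, (B,nl_idx)→10800, (B,nl)→37200 …(+1); best=2520 via (B,hash)
  {BCD}: card=15000; try (D,hash)→2900, (B,hash)→3060, (D,merge)→6680, (D,nl_idx)→19220, (B,merge)→19260, (B,nl_idx)→24840 …(+2); best=2900 via (D,hash)
  {ACD}: card=18000; try (D,hash)→3480, (A,hash)→7740, (D,merge)→8760, (A,merge)→21840, (D,nl_idx)→23400, (D,nl)→73200 …(+1); best=3480 via (D,hash)
  {ABCD}: card=180000; try (D,hash)→10200, (B,hash)→22200, (A,hash)→23300, (D,merge)→87480, (D,nl_idx)→224520, (A,merge)→230900 …(+5); best=10200 via (D,hash)

cost=10200; order=A,C,B,D; methods=hash,hash,hash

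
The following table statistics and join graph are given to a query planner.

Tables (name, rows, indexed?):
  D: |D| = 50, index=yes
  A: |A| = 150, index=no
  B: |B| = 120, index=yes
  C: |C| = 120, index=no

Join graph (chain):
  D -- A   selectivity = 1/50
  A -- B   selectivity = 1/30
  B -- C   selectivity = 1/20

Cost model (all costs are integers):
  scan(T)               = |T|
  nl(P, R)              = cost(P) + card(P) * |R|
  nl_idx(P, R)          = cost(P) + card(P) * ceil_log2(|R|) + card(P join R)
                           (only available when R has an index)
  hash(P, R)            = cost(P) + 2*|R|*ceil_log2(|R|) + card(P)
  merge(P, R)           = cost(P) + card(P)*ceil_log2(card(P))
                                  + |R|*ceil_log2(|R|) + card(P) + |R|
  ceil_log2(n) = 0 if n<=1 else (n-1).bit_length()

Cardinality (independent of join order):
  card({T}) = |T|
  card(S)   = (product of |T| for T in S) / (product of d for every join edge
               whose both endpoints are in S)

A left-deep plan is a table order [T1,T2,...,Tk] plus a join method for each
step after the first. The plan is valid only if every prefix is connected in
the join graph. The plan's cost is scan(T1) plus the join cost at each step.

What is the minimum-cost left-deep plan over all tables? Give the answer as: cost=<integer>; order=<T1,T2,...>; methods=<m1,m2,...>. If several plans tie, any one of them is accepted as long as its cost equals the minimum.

cost=4830; order=A,D,B,C; methods=hash,nl_idx,hash

Selinger DP (subsets sized 1..n):
  {D}: scan cost=50, card=50
  {A}: scan cost=150, card=150
  {B}: scan cost=120, card=120
  {C}: scan cost=120, card=120
  {AD}: card=150; try (D,hash)→900, (D,nl_idx)→1200, (A,merge)→1750, (D,merge)→1850, (A,hash)→2500, (A,nl)→7550 …(+1); best=900 via (D,hash)
  {AB}: card=600; try (B,nl_idx)→1800, (B,hash)→1980, (A,merge)→2430, (B,merge)→2460, (A,hash)→2640, (A,nl)→18120 …(+1); best=1800 via (B,nl_idx)
  {BC}: card=720; try (B,nl_idx)→1680, (C,hash)→1920, (B,hash)→1920, (C,merge)→2040, (B,merge)→2040, (C,nl)→14520 …(+1); best=1680 via (B,nl_idx)
  {ABD}: card=600; try (B,nl_idx)→2550, (B,hash)→2730, (D,hash)→3000, (B,merge)→3210, (D,nl_idx)→6000, (D,merge)→8750 …(+2); best=2550 via (B,nl_idx)
  {ABC}: card=3600; try (C,hash)→4080, (A,hash)→4800, (C,merge)→9360, (A,merge)→10950, (C,nl)→73800, (A,nl)→109680; best=4080 via (C,hash)
  {ABCD}: card=3600; try (C,hash)→4830, (D,hash)→8280, (C,merge)→10110, (D,nl_idx)→29280, (D,merge)→51230, (C,nl)→74550 …(+1); best=4830 via (C,hash)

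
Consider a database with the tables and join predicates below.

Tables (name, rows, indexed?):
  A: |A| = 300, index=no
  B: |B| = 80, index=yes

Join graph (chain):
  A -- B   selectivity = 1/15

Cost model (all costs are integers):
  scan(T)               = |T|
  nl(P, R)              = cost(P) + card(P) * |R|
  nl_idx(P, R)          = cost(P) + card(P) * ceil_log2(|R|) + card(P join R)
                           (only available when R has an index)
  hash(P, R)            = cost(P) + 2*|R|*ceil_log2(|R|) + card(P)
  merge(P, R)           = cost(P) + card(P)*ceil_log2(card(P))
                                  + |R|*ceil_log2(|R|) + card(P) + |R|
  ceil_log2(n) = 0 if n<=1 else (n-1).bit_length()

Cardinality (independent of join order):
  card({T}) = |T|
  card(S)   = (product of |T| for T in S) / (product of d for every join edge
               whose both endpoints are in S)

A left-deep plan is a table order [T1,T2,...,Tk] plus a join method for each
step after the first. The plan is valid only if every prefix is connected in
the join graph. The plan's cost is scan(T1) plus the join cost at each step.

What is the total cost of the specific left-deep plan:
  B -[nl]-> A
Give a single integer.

24080

step 1: scan B: cost=80, card=80
step 2: join A via nl
    card(P join A) = 80*300/(15) = 1600
    cost = 80 + 80*300 = 24080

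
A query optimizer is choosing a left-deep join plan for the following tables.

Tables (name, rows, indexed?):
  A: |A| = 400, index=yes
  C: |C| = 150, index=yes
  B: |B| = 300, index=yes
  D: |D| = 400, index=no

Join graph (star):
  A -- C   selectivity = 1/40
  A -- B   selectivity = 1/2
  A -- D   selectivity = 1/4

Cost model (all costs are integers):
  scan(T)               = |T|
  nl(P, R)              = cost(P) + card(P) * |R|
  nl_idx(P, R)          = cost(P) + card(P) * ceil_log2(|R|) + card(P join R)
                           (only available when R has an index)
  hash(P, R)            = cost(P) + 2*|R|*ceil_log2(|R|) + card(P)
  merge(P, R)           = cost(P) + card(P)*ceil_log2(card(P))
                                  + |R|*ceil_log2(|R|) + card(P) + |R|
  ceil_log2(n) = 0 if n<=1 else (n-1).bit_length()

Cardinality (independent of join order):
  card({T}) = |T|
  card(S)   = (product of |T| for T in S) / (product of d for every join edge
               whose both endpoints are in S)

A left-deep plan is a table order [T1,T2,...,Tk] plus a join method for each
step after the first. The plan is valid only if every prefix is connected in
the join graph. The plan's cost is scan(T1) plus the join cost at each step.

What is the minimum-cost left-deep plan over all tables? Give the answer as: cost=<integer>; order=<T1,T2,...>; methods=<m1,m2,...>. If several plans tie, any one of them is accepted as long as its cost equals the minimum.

Selinger DP (subsets sized 1..n):
  {A}: scan cost=400, card=400
  {C}: scan cost=150, card=150
  {B}: scan cost=300, card=300
  {D}: scan cost=400, card=400
  {AC}: card=1500; try (A,nl_idx)→3000, (C,hash)→3200, (C,nl_idx)→5100, (A,merge)→5500, (C,merge)→5750, (A,hash)→7500 …(+2); best=3000 via (A,nl_idx)
  {AB}: card=60000; try (B,hash)→6200, (A,merge)→7300, (B,merge)→7400, (A,hash)→7800, (A,nl_idx)→63000, (B,nl_idx)→64000 …(+2); best=6200 via (B,hash)
  {AD}: card=40000; try (D,hash)→8000, (A,hash)→8000, (D,merge)→8400, (A,merge)→8400, (A,nl_idx)→44000, (D,nl)→160400 …(+1); best=8000 via (D,hash)
  {ABC}: card=225000; try (B,hash)→9900, (B,merge)→24000, (C,hash)→68600, (B,nl_idx)→241500, (B,nl)→453000, (C,nl_idx)→711200 …(+2); best=9900 via (B,hash)
  {ACD}: card=150000; try (D,hash)→11700, (D,merge)→25000, (C,hash)→50400, (C,nl_idx)→478000, (D,nl)→603000, (C,merge)→689350 …(+1); best=11700 via (D,hash)
  {ABD}: card=6000000; try (B,hash)→53400, (D,hash)→73400, (B,merge)→691000, (D,merge)→1030200, (B,nl_idx)→6368000, (B,nl)→12008000 …(+1); best=53400 via (B,hash)
  {ABCD}: card=22500000; try (B,hash)→167100, (D,hash)→242100, (B,merge)→2864700, (D,merge)→4288900, (C,hash)→6055800, (B,nl_idx)→23861700 …(+5); best=167100 via (B,hash)

cost=167100; order=C,A,D,B; methods=nl_idx,hash,hash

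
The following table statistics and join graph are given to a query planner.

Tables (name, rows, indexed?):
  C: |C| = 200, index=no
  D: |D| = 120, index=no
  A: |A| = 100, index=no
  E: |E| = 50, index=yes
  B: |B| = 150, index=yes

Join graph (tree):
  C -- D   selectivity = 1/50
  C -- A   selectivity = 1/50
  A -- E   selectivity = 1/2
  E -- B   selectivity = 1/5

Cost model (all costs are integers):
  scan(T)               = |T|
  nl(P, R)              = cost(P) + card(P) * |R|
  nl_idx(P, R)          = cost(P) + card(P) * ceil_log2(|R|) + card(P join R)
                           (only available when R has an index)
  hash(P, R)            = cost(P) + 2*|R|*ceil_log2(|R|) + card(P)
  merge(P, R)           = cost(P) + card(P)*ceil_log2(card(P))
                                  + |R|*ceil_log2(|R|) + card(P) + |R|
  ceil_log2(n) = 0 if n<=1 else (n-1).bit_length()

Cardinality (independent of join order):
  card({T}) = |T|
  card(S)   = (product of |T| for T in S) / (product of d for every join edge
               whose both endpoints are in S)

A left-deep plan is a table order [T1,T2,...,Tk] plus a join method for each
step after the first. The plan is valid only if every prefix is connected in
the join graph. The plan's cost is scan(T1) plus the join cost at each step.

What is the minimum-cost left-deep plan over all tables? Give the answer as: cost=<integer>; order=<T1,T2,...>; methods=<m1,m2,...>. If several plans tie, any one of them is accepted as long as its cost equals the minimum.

cost=31840; order=C,A,D,E,B; methods=hash,hash,hash,hash

Selinger DP (subsets sized 1..n):
  {C}: scan cost=200, card=200
  {D}: scan cost=120, card=120
  {A}: scan cost=100, card=100
  {E}: scan cost=50, card=50
  {B}: scan cost=150, card=150
  {CD}: card=480; try (D,hash)→2080, (C,merge)→2880, (D,merge)→2960, (C,hash)→3440, (C,nl)→24120, (D,nl)→24200; best=2080 via (D,hash)
  {AC}: card=400; try (A,hash)→1800, (C,merge)→2700, (A,merge)→2800, (C,hash)→3400, (C,nl)→20100, (A,nl)→20200; best=1800 via (A,hash)
  {AE}: card=2500; try (E,hash)→800, (A,merge)→1200, (E,merge)→1250, (A,hash)→1500, (E,nl_idx)→3200, (A,nl)→5050 …(+1); best=800 via (E,hash)
  {BE}: card=1500; try (E,hash)→900, (B,merge)→1750, (E,merge)→1850, (B,nl_idx)→1950, (B,hash)→2500, (E,nl_idx)→2550 …(+2); best=900 via (E,hash)
  {ACD}: card=960; try (D,hash)→3880, (A,hash)→3960, (D,merge)→6760, (A,merge)→7680, (D,nl)→49800, (A,nl)→50080; best=3880 via (D,hash)
  {ACE}: card=10000; try (E,hash)→2800, (E,merge)→6150, (C,hash)→6500, (E,nl_idx)→14200, (E,nl)→21800, (C,merge)→35100 …(+1); best=2800 via (E,hash)
  {ABE}: card=75000; try (A,hash)→3800, (B,hash)→5700, (A,merge)→19700, (B,merge)→34650, (B,nl_idx)→95800, (A,nl)→150900 …(+1); best=3800 via (A,hash)
  {ACDE}: card=24000; try (E,hash)→5440, (D,hash)→14480, (E,merge)→14790, (E,nl_idx)→33640, (E,nl)→51880, (D,merge)→153760 …(+1); best=5440 via (E,hash)
  {ABCE}: card=300000; try (B,hash)→15200, (C,hash)→82000, (B,merge)→154150, (B,nl_idx)→382800, (C,merge)→1355600, (B,nl)→1502800 …(+1); best=15200 via (B,hash)
  {ABCDE}: card=720000; try (B,hash)→31840, (D,hash)→316880, (B,merge)→390790, (B,nl_idx)→917440, (B,nl)→3605440, (D,merge)→6016160 …(+1); best=31840 via (B,hash)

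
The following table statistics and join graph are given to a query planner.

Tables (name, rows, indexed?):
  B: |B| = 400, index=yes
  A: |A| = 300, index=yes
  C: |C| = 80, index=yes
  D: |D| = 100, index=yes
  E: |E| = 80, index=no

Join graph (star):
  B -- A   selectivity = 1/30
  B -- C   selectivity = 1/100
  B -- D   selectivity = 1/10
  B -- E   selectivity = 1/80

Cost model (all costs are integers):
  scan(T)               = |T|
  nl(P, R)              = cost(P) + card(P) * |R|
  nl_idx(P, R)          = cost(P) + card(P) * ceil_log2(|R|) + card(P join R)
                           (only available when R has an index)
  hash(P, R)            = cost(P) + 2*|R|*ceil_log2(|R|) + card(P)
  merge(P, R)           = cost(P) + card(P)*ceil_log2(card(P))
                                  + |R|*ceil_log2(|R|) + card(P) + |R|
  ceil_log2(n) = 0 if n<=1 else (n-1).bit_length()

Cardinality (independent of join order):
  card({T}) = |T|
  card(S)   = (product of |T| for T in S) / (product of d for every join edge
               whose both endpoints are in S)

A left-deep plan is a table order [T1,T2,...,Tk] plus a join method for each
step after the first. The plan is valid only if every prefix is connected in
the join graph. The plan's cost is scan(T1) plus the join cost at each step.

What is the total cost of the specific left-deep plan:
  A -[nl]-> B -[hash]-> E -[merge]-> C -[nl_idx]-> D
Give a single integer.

step 1: scan A: cost=300, card=300
step 2: join B via nl
    card(P join B) = 300*400/(30) = 4000
    cost = 300 + 300*400 = 120300
step 3: join E via hash
    card(P join E) = 4000*80/(80) = 4000
    cost = 120300 + 2*80*7 + 4000 = 125420
step 4: join C via merge
    card(P join C) = 4000*80/(100) = 3200
    cost = 125420 + 4000*12 + 80*7 + 4000 + 80 = 178060
step 5: join D via nl_idx
    card(P join D) = 3200*100/(10) = 32000
    cost = 178060 + 3200*7 + 32000 = 232460

232460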